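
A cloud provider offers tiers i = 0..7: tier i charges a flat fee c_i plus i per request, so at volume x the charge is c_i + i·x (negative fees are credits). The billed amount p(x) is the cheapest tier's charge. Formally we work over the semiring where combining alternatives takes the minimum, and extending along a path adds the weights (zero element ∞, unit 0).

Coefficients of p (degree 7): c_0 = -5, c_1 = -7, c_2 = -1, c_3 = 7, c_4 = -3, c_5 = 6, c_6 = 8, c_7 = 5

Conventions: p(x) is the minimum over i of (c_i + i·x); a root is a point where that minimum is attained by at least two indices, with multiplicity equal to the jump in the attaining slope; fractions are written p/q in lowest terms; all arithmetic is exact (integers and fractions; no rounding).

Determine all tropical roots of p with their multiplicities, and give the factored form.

hull edge (i=0, c=-5) to (i=1, c=-7): slope -2, span 1
hull edge (i=1, c=-7) to (i=4, c=-3): slope 4/3, span 3
hull edge (i=4, c=-3) to (i=7, c=5): slope 8/3, span 3
Factored form: p(x) = 5 ⊗ (x ⊕ (-8/3)) ⊗ (x ⊕ (-8/3)) ⊗ (x ⊕ (-8/3)) ⊗ (x ⊕ (-4/3)) ⊗ (x ⊕ (-4/3)) ⊗ (x ⊕ (-4/3)) ⊗ (x ⊕ 2)
Answer: roots = -8/3 (mult 3), -4/3 (mult 3), 2 (mult 1)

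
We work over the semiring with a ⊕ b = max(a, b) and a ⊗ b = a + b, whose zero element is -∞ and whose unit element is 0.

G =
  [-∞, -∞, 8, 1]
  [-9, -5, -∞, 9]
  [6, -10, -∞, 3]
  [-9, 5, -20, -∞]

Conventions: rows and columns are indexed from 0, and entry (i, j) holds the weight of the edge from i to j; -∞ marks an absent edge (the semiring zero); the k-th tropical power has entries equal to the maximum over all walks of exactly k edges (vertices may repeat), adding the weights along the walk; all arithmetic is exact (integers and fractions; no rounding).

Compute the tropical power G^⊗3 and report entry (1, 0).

G^⊗2:
  [14, 6, -19, 11]
  [0, 14, -1, 4]
  [-6, 8, 14, 7]
  [-4, 0, -1, 14]
G^⊗3:
  [2, 16, 22, 15]
  [5, 9, 8, 23]
  [20, 12, 2, 17]
  [5, 19, 4, 9]
Key observation: the optimum is the walk 1->0->2->0, with weight (-9) + 8 + 6 = 5.
Optimal value attained by: walk 1->0->2->0.
Answer: (G^⊗3)[1][0] = 5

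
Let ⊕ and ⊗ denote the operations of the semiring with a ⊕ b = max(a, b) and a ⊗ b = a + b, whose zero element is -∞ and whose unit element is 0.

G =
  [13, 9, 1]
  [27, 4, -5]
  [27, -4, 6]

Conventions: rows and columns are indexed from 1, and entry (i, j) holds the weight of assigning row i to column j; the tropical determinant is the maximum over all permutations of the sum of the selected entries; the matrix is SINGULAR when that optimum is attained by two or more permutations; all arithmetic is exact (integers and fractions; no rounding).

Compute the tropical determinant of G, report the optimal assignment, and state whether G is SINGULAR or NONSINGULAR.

σ = (1, 2, 3): 13 + 4 + 6 = 23
σ = (1, 3, 2): 13 + (-5) + (-4) = 4
σ = (2, 1, 3): 9 + 27 + 6 = 42
σ = (2, 3, 1): 9 + (-5) + 27 = 31
σ = (3, 1, 2): 1 + 27 + (-4) = 24
σ = (3, 2, 1): 1 + 4 + 27 = 32
Optimal value attained by: σ = (2, 1, 3).
Answer: det⊕(G) = 42; verdict: NONSINGULAR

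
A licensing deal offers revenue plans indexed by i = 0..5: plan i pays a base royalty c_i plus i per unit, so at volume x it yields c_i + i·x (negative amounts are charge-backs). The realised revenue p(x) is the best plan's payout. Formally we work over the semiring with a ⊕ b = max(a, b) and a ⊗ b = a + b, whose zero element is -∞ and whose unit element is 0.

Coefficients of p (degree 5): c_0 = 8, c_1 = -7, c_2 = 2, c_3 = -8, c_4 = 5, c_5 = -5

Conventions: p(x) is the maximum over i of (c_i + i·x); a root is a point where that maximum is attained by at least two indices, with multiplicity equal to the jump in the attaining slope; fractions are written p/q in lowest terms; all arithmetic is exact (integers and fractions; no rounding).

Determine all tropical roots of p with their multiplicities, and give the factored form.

hull edge (i=0, c=8) to (i=4, c=5): slope -3/4, span 4
hull edge (i=4, c=5) to (i=5, c=-5): slope -10, span 1
Factored form: p(x) = -5 ⊗ (x ⊕ 3/4) ⊗ (x ⊕ 3/4) ⊗ (x ⊕ 3/4) ⊗ (x ⊕ 3/4) ⊗ (x ⊕ 10)
Answer: roots = 3/4 (mult 4), 10 (mult 1)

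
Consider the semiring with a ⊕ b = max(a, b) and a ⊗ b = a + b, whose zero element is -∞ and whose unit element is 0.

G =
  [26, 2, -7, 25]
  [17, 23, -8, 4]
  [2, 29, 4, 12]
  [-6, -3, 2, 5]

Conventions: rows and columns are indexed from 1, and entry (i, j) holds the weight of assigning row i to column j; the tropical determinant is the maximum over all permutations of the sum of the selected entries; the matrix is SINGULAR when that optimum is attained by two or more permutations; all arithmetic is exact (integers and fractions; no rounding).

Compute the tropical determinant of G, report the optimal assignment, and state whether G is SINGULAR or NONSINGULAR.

σ = (1, 2, 3, 4): 26 + 23 + 4 + 5 = 58
σ = (1, 2, 4, 3): 26 + 23 + 12 + 2 = 63
σ = (1, 3, 2, 4): 26 + (-8) + 29 + 5 = 52
σ = (1, 3, 4, 2): 26 + (-8) + 12 + (-3) = 27
σ = (1, 4, 2, 3): 26 + 4 + 29 + 2 = 61
σ = (1, 4, 3, 2): 26 + 4 + 4 + (-3) = 31
σ = (2, 1, 3, 4): 2 + 17 + 4 + 5 = 28
σ = (2, 1, 4, 3): 2 + 17 + 12 + 2 = 33
σ = (2, 3, 1, 4): 2 + (-8) + 2 + 5 = 1
σ = (2, 3, 4, 1): 2 + (-8) + 12 + (-6) = 0
σ = (2, 4, 1, 3): 2 + 4 + 2 + 2 = 10
σ = (2, 4, 3, 1): 2 + 4 + 4 + (-6) = 4
σ = (3, 1, 2, 4): (-7) + 17 + 29 + 5 = 44
σ = (3, 1, 4, 2): (-7) + 17 + 12 + (-3) = 19
σ = (3, 2, 1, 4): (-7) + 23 + 2 + 5 = 23
σ = (3, 2, 4, 1): (-7) + 23 + 12 + (-6) = 22
σ = (3, 4, 1, 2): (-7) + 4 + 2 + (-3) = -4
σ = (3, 4, 2, 1): (-7) + 4 + 29 + (-6) = 20
σ = (4, 1, 2, 3): 25 + 17 + 29 + 2 = 73
σ = (4, 1, 3, 2): 25 + 17 + 4 + (-3) = 43
σ = (4, 2, 1, 3): 25 + 23 + 2 + 2 = 52
σ = (4, 2, 3, 1): 25 + 23 + 4 + (-6) = 46
σ = (4, 3, 1, 2): 25 + (-8) + 2 + (-3) = 16
σ = (4, 3, 2, 1): 25 + (-8) + 29 + (-6) = 40
Optimal value attained by: σ = (4, 1, 2, 3).
Answer: det⊕(G) = 73; verdict: NONSINGULAR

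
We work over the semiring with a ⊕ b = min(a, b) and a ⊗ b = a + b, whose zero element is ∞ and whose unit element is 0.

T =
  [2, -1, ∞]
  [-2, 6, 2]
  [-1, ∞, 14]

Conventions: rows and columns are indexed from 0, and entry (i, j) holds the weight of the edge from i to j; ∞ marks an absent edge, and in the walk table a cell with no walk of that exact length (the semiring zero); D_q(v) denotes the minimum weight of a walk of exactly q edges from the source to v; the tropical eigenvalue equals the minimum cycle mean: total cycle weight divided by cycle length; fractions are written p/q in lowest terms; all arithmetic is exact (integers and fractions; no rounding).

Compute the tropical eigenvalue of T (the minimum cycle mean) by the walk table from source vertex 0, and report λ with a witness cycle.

q=0: [0, ∞, ∞]
q=1: [2, -1, ∞]
q=2: [-3, 1, 1]
q=3: [-1, -4, 3]
Optimal cycle mean attained by: cycle 0->1->0, total (-1) + (-2), length 2.
Answer: λ = -3/2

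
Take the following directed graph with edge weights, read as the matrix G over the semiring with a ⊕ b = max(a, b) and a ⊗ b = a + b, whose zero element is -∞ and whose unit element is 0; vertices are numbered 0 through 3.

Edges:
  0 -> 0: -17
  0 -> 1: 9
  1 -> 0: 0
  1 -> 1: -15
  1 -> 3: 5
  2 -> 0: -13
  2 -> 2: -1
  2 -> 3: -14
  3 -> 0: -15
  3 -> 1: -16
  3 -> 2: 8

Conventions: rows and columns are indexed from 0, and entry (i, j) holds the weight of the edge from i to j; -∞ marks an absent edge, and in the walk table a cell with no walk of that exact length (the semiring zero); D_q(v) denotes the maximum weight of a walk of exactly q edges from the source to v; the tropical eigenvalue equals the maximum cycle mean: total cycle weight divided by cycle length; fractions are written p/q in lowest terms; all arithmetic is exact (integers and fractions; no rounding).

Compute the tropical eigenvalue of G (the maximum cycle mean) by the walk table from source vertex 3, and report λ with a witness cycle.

q=0: [-∞, -∞, -∞, 0]
q=1: [-15, -16, 8, -∞]
q=2: [-5, -6, 7, -6]
q=3: [-6, 4, 6, -1]
q=4: [4, 3, 7, 9]
Optimal cycle mean attained by: cycle 0->1->0, total 9 + 0, length 2.
Answer: λ = 9/2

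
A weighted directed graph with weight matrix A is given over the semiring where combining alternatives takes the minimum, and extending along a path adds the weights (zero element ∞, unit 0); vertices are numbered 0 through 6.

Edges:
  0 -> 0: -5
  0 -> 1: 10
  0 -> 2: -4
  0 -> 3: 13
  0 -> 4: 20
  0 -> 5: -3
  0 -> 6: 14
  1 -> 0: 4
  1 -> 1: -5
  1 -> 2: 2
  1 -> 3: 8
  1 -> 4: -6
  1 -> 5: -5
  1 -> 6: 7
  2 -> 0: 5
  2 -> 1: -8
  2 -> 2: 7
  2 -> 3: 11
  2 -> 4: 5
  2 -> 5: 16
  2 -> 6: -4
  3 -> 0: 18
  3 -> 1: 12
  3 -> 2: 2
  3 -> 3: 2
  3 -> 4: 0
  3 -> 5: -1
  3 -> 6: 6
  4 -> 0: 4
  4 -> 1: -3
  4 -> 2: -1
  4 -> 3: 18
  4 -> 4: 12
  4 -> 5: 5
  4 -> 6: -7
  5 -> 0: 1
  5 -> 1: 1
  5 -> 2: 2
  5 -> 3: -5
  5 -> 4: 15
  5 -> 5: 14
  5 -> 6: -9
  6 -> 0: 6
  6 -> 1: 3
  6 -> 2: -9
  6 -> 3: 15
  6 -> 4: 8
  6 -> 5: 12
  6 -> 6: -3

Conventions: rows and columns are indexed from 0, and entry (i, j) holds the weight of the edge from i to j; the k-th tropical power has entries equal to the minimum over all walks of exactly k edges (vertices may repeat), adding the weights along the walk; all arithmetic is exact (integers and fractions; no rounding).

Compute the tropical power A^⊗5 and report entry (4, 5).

A^⊗2:
  [-10, -12, -9, -8, 1, -8, -12]
  [-4, -10, -7, -10, -11, -10, -14]
  [-4, -13, -13, 0, -14, -13, -7]
  [0, -6, -3, -6, 2, 1, -10]
  [-1, -9, -16, 0, -9, -8, -10]
  [-4, -6, -18, -3, -5, -6, -12]
  [-4, -17, -12, 2, -4, -2, -13]
A^⊗3:
  [-15, -17, -21, -13, -18, -17, -17]
  [-9, -15, -23, -15, -16, -15, -19]
  [-12, -21, -16, -18, -19, -18, -22]
  [-5, -11, -19, -4, -12, -11, -13]
  [-11, -24, -19, -13, -15, -14, -20]
  [-13, -26, -21, -11, -13, -11, -22]
  [-13, -22, -22, -9, -23, -22, -16]
A^⊗4:
  [-20, -29, -26, -22, -23, -22, -26]
  [-18, -31, -28, -20, -21, -20, -27]
  [-17, -26, -31, -23, -27, -26, -27]
  [-14, -27, -22, -16, -17, -16, -23]
  [-20, -29, -29, -19, -30, -29, -23]
  [-22, -31, -31, -18, -32, -31, -25]
  [-21, -30, -25, -27, -28, -27, -31]
A^⊗5:
  [-25, -34, -35, -27, -35, -34, -31]
  [-27, -36, -36, -25, -37, -36, -32]
  [-26, -39, -36, -31, -32, -31, -35]
  [-23, -32, -32, -21, -33, -32, -26]
  [-28, -37, -32, -34, -35, -34, -38]
  [-30, -39, -34, -36, -37, -36, -40]
  [-26, -35, -40, -32, -36, -35, -36]
Key observation: the optimum is the walk 4->6->2->1->1->5, with weight (-7) + (-9) + (-8) + (-5) + (-5) = -34.
Optimal value attained by: walk 4->6->2->1->1->5.
Answer: (A^⊗5)[4][5] = -34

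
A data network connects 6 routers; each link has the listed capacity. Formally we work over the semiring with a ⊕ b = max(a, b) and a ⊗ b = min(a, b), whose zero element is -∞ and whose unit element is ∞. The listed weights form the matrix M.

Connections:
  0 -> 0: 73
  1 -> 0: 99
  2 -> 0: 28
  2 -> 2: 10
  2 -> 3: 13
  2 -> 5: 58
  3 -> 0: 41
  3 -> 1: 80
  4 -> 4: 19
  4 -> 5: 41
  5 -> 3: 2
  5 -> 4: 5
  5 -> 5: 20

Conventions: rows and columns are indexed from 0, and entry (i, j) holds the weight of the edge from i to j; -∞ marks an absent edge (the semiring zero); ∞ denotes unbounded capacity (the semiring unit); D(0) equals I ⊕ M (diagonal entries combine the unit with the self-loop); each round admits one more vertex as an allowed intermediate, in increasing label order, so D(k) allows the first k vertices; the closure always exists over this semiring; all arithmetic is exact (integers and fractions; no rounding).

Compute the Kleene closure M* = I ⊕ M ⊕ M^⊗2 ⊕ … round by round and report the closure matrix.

D(0):
  [∞, -∞, -∞, -∞, -∞, -∞]
  [99, ∞, -∞, -∞, -∞, -∞]
  [28, -∞, ∞, 13, -∞, 58]
  [41, 80, -∞, ∞, -∞, -∞]
  [-∞, -∞, -∞, -∞, ∞, 41]
  [-∞, -∞, -∞, 2, 5, ∞]
D(1):
  [∞, -∞, -∞, -∞, -∞, -∞]
  [99, ∞, -∞, -∞, -∞, -∞]
  [28, -∞, ∞, 13, -∞, 58]
  [41, 80, -∞, ∞, -∞, -∞]
  [-∞, -∞, -∞, -∞, ∞, 41]
  [-∞, -∞, -∞, 2, 5, ∞]
D(2):
  [∞, -∞, -∞, -∞, -∞, -∞]
  [99, ∞, -∞, -∞, -∞, -∞]
  [28, -∞, ∞, 13, -∞, 58]
  [80, 80, -∞, ∞, -∞, -∞]
  [-∞, -∞, -∞, -∞, ∞, 41]
  [-∞, -∞, -∞, 2, 5, ∞]
D(3):
  [∞, -∞, -∞, -∞, -∞, -∞]
  [99, ∞, -∞, -∞, -∞, -∞]
  [28, -∞, ∞, 13, -∞, 58]
  [80, 80, -∞, ∞, -∞, -∞]
  [-∞, -∞, -∞, -∞, ∞, 41]
  [-∞, -∞, -∞, 2, 5, ∞]
D(4):
  [∞, -∞, -∞, -∞, -∞, -∞]
  [99, ∞, -∞, -∞, -∞, -∞]
  [28, 13, ∞, 13, -∞, 58]
  [80, 80, -∞, ∞, -∞, -∞]
  [-∞, -∞, -∞, -∞, ∞, 41]
  [2, 2, -∞, 2, 5, ∞]
D(5):
  [∞, -∞, -∞, -∞, -∞, -∞]
  [99, ∞, -∞, -∞, -∞, -∞]
  [28, 13, ∞, 13, -∞, 58]
  [80, 80, -∞, ∞, -∞, -∞]
  [-∞, -∞, -∞, -∞, ∞, 41]
  [2, 2, -∞, 2, 5, ∞]
D(6):
  [∞, -∞, -∞, -∞, -∞, -∞]
  [99, ∞, -∞, -∞, -∞, -∞]
  [28, 13, ∞, 13, 5, 58]
  [80, 80, -∞, ∞, -∞, -∞]
  [2, 2, -∞, 2, ∞, 41]
  [2, 2, -∞, 2, 5, ∞]
Answer: M* = [[∞, -∞, -∞, -∞, -∞, -∞], [99, ∞, -∞, -∞, -∞, -∞], [28, 13, ∞, 13, 5, 58], [80, 80, -∞, ∞, -∞, -∞], [2, 2, -∞, 2, ∞, 41], [2, 2, -∞, 2, 5, ∞]]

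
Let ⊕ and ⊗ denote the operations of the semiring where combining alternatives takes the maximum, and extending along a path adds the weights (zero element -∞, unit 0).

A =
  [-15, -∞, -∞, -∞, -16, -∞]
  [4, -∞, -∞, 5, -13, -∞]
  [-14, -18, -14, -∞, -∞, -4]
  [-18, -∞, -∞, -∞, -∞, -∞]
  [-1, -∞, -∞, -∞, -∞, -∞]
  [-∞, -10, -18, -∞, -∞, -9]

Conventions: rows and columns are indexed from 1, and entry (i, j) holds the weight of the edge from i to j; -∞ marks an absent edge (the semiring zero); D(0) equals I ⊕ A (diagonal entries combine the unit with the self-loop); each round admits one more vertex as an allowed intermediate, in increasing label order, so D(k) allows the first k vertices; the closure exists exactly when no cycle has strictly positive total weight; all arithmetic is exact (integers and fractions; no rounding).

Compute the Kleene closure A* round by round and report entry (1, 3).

D(0):
  [0, -∞, -∞, -∞, -16, -∞]
  [4, 0, -∞, 5, -13, -∞]
  [-14, -18, 0, -∞, -∞, -4]
  [-18, -∞, -∞, 0, -∞, -∞]
  [-1, -∞, -∞, -∞, 0, -∞]
  [-∞, -10, -18, -∞, -∞, 0]
D(1):
  [0, -∞, -∞, -∞, -16, -∞]
  [4, 0, -∞, 5, -12, -∞]
  [-14, -18, 0, -∞, -30, -4]
  [-18, -∞, -∞, 0, -34, -∞]
  [-1, -∞, -∞, -∞, 0, -∞]
  [-∞, -10, -18, -∞, -∞, 0]
D(2):
  [0, -∞, -∞, -∞, -16, -∞]
  [4, 0, -∞, 5, -12, -∞]
  [-14, -18, 0, -13, -30, -4]
  [-18, -∞, -∞, 0, -34, -∞]
  [-1, -∞, -∞, -∞, 0, -∞]
  [-6, -10, -18, -5, -22, 0]
D(3):
  [0, -∞, -∞, -∞, -16, -∞]
  [4, 0, -∞, 5, -12, -∞]
  [-14, -18, 0, -13, -30, -4]
  [-18, -∞, -∞, 0, -34, -∞]
  [-1, -∞, -∞, -∞, 0, -∞]
  [-6, -10, -18, -5, -22, 0]
D(4):
  [0, -∞, -∞, -∞, -16, -∞]
  [4, 0, -∞, 5, -12, -∞]
  [-14, -18, 0, -13, -30, -4]
  [-18, -∞, -∞, 0, -34, -∞]
  [-1, -∞, -∞, -∞, 0, -∞]
  [-6, -10, -18, -5, -22, 0]
D(5):
  [0, -∞, -∞, -∞, -16, -∞]
  [4, 0, -∞, 5, -12, -∞]
  [-14, -18, 0, -13, -30, -4]
  [-18, -∞, -∞, 0, -34, -∞]
  [-1, -∞, -∞, -∞, 0, -∞]
  [-6, -10, -18, -5, -22, 0]
D(6):
  [0, -∞, -∞, -∞, -16, -∞]
  [4, 0, -∞, 5, -12, -∞]
  [-10, -14, 0, -9, -26, -4]
  [-18, -∞, -∞, 0, -34, -∞]
  [-1, -∞, -∞, -∞, 0, -∞]
  [-6, -10, -18, -5, -22, 0]
Answer: A*[1][3] = -∞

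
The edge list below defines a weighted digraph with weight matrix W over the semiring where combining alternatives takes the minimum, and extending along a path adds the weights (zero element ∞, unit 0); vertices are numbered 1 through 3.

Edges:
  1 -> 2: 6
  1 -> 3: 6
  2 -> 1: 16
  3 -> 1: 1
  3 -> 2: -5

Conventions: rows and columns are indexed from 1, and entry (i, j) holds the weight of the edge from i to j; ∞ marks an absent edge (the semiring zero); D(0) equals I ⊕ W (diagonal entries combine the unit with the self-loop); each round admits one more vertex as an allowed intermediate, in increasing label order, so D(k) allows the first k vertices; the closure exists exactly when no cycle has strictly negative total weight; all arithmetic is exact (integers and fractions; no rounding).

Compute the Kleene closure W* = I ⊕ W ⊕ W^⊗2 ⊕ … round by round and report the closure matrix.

D(0):
  [0, 6, 6]
  [16, 0, ∞]
  [1, -5, 0]
D(1):
  [0, 6, 6]
  [16, 0, 22]
  [1, -5, 0]
D(2):
  [0, 6, 6]
  [16, 0, 22]
  [1, -5, 0]
D(3):
  [0, 1, 6]
  [16, 0, 22]
  [1, -5, 0]
Answer: W* = [[0, 1, 6], [16, 0, 22], [1, -5, 0]]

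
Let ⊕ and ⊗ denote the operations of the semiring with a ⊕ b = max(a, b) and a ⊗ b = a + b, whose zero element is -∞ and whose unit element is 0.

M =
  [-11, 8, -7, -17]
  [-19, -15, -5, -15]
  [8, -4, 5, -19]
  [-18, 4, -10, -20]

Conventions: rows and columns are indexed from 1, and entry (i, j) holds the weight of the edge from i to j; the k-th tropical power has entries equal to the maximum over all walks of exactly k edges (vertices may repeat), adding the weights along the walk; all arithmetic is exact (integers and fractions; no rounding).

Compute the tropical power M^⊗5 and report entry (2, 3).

M^⊗2:
  [1, -3, 3, -7]
  [3, -9, 0, -24]
  [13, 16, 10, -9]
  [-2, -10, -1, -11]
M^⊗3:
  [11, 9, 8, -16]
  [8, 11, 5, -14]
  [18, 21, 15, 1]
  [7, 6, 4, -19]
M^⊗4:
  [16, 19, 13, -6]
  [13, 16, 10, -4]
  [23, 26, 20, 6]
  [12, 15, 9, -9]
M^⊗5:
  [21, 24, 18, 4]
  [18, 21, 15, 1]
  [28, 31, 25, 11]
  [17, 20, 14, 0]
Key observation: the optimum is the walk 2->3->3->3->3->3, with weight (-5) + 5 + 5 + 5 + 5 = 15.
Optimal value attained by: walk 2->3->3->3->3->3.
Answer: (M^⊗5)[2][3] = 15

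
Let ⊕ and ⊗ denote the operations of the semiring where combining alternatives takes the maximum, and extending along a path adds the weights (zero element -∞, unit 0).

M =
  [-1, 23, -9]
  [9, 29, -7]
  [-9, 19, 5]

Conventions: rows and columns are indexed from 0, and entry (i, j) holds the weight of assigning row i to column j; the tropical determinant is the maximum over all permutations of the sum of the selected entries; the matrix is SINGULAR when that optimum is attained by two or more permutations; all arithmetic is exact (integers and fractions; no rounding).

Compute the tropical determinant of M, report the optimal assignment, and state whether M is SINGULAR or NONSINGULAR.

σ = (0, 1, 2): (-1) + 29 + 5 = 33
σ = (0, 2, 1): (-1) + (-7) + 19 = 11
σ = (1, 0, 2): 23 + 9 + 5 = 37
σ = (1, 2, 0): 23 + (-7) + (-9) = 7
σ = (2, 0, 1): (-9) + 9 + 19 = 19
σ = (2, 1, 0): (-9) + 29 + (-9) = 11
Optimal value attained by: σ = (1, 0, 2).
Answer: det⊕(M) = 37; verdict: NONSINGULAR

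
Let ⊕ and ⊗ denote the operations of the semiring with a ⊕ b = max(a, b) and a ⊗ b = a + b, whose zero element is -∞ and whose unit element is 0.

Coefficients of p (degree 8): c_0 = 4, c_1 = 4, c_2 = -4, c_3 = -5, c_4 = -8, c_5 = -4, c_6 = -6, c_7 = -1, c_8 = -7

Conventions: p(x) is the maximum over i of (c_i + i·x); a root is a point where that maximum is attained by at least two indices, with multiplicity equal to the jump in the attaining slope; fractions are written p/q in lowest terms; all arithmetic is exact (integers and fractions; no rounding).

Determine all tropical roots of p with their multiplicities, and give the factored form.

hull edge (i=0, c=4) to (i=1, c=4): slope 0, span 1
hull edge (i=1, c=4) to (i=7, c=-1): slope -5/6, span 6
hull edge (i=7, c=-1) to (i=8, c=-7): slope -6, span 1
Factored form: p(x) = -7 ⊗ (x ⊕ 0) ⊗ (x ⊕ 5/6) ⊗ (x ⊕ 5/6) ⊗ (x ⊕ 5/6) ⊗ (x ⊕ 5/6) ⊗ (x ⊕ 5/6) ⊗ (x ⊕ 5/6) ⊗ (x ⊕ 6)
Answer: roots = 0 (mult 1), 5/6 (mult 6), 6 (mult 1)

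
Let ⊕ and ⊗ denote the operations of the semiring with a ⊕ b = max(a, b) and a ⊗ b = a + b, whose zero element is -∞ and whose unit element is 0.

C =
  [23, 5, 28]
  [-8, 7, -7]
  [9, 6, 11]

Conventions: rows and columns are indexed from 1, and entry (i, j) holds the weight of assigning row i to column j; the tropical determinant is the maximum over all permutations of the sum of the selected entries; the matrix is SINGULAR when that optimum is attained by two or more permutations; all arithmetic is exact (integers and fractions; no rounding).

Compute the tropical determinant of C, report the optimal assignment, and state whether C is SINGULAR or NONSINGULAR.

σ = (1, 2, 3): 23 + 7 + 11 = 41
σ = (1, 3, 2): 23 + (-7) + 6 = 22
σ = (2, 1, 3): 5 + (-8) + 11 = 8
σ = (2, 3, 1): 5 + (-7) + 9 = 7
σ = (3, 1, 2): 28 + (-8) + 6 = 26
σ = (3, 2, 1): 28 + 7 + 9 = 44
Optimal value attained by: σ = (3, 2, 1).
Answer: det⊕(C) = 44; verdict: NONSINGULAR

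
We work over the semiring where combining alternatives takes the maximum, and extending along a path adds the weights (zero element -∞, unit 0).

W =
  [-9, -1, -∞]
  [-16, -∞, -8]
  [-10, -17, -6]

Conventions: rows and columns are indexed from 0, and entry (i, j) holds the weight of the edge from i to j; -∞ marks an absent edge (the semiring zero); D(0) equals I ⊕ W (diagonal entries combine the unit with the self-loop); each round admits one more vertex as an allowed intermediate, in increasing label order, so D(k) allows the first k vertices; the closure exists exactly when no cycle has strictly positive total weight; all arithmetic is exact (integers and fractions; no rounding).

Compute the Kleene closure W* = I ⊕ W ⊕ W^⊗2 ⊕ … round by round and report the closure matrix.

D(0):
  [0, -1, -∞]
  [-16, 0, -8]
  [-10, -17, 0]
D(1):
  [0, -1, -∞]
  [-16, 0, -8]
  [-10, -11, 0]
D(2):
  [0, -1, -9]
  [-16, 0, -8]
  [-10, -11, 0]
D(3):
  [0, -1, -9]
  [-16, 0, -8]
  [-10, -11, 0]
Answer: W* = [[0, -1, -9], [-16, 0, -8], [-10, -11, 0]]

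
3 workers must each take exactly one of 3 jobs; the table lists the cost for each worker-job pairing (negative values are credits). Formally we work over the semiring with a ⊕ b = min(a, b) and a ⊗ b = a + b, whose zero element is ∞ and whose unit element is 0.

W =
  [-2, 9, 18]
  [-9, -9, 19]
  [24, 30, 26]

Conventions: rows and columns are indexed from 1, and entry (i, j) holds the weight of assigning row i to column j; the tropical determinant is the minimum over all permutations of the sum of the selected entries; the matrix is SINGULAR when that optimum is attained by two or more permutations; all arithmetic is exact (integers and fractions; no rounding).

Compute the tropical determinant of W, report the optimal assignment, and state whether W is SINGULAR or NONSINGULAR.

σ = (1, 2, 3): (-2) + (-9) + 26 = 15
σ = (1, 3, 2): (-2) + 19 + 30 = 47
σ = (2, 1, 3): 9 + (-9) + 26 = 26
σ = (2, 3, 1): 9 + 19 + 24 = 52
σ = (3, 1, 2): 18 + (-9) + 30 = 39
σ = (3, 2, 1): 18 + (-9) + 24 = 33
Optimal value attained by: σ = (1, 2, 3).
Answer: det⊕(W) = 15; verdict: NONSINGULAR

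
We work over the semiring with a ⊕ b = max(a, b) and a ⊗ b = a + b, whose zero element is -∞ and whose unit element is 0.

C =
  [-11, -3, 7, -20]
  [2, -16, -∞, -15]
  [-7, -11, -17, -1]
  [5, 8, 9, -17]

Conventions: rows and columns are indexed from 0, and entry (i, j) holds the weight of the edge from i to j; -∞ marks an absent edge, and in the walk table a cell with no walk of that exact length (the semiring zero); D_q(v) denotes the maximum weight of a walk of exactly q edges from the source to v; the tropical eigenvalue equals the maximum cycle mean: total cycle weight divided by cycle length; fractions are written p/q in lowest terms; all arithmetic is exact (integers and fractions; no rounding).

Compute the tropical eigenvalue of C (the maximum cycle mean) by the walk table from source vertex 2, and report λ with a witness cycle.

q=0: [-∞, -∞, 0, -∞]
q=1: [-7, -11, -17, -1]
q=2: [4, 7, 8, -18]
q=3: [9, 1, 11, 7]
q=4: [12, 15, 16, 10]
Optimal cycle mean attained by: cycle 0->2->3->1->0, total 7 + (-1) + 8 + 2, length 4.
Answer: λ = 4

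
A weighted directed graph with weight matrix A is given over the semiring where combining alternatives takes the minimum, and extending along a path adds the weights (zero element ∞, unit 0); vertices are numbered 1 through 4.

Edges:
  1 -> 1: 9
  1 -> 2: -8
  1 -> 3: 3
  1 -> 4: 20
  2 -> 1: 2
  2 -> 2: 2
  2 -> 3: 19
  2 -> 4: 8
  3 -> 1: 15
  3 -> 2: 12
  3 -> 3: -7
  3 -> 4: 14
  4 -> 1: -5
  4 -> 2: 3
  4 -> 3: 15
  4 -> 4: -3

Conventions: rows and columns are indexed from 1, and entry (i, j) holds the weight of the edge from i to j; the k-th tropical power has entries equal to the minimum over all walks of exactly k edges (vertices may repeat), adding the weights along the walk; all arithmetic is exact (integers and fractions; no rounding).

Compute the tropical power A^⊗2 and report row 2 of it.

A^⊗2:
  [-6, -6, -4, 0]
  [3, -6, 5, 5]
  [8, 5, -14, 7]
  [-8, -13, -2, -6]
Answer: row 2 of A^⊗2 = [3, -6, 5, 5]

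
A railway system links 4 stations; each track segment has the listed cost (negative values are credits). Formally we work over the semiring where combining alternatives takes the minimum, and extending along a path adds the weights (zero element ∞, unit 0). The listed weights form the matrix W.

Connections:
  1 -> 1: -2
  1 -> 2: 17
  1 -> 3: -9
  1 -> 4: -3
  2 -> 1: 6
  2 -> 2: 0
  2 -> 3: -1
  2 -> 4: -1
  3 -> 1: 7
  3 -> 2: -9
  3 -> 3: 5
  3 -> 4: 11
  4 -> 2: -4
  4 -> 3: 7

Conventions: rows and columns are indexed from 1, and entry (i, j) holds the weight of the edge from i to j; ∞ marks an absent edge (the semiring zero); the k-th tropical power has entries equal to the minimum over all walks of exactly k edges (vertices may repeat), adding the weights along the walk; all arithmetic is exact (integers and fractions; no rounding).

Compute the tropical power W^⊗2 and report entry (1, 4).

W^⊗2:
  [-4, -18, -11, -5]
  [4, -10, -3, -1]
  [-3, -9, -10, -10]
  [2, -4, -5, -5]
Key observation: the optimum is the walk 1->1->4, with weight (-2) + (-3) = -5.
Optimal value attained by: walk 1->1->4.
Answer: (W^⊗2)[1][4] = -5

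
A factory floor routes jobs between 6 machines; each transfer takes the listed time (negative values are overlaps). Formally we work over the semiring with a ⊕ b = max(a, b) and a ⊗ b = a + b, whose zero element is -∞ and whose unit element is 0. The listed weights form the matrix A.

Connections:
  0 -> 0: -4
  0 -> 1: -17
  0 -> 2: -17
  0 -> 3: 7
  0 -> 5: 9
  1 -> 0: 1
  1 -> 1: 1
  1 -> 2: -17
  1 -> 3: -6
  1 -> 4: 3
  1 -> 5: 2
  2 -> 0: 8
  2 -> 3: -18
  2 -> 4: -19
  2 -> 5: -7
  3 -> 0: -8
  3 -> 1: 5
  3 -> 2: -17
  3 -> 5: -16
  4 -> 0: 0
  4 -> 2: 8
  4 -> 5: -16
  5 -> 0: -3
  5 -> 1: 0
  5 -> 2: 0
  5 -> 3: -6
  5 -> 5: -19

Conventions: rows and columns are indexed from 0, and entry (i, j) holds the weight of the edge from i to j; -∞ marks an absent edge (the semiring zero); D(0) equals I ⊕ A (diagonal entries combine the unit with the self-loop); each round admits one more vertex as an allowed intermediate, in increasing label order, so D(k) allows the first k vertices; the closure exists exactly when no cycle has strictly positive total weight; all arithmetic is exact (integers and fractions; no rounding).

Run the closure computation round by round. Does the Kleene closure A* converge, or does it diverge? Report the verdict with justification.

Detection: at round 0, diagonal entry (1, 1) turns strictly positive.
Key observation: the cycle 1->1 has total weight 1, which is strictly positive.
Answer: DIVERGES — positive cycle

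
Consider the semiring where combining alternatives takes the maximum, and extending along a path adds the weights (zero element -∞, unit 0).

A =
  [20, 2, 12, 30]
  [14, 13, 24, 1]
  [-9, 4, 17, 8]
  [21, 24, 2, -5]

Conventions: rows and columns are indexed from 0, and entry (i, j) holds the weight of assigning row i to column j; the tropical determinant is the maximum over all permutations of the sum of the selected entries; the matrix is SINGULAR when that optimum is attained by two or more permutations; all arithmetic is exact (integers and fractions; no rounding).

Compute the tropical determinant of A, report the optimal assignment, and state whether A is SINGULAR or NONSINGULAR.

σ = (0, 1, 2, 3): 20 + 13 + 17 + (-5) = 45
σ = (0, 1, 3, 2): 20 + 13 + 8 + 2 = 43
σ = (0, 2, 1, 3): 20 + 24 + 4 + (-5) = 43
σ = (0, 2, 3, 1): 20 + 24 + 8 + 24 = 76
σ = (0, 3, 1, 2): 20 + 1 + 4 + 2 = 27
σ = (0, 3, 2, 1): 20 + 1 + 17 + 24 = 62
σ = (1, 0, 2, 3): 2 + 14 + 17 + (-5) = 28
σ = (1, 0, 3, 2): 2 + 14 + 8 + 2 = 26
σ = (1, 2, 0, 3): 2 + 24 + (-9) + (-5) = 12
σ = (1, 2, 3, 0): 2 + 24 + 8 + 21 = 55
σ = (1, 3, 0, 2): 2 + 1 + (-9) + 2 = -4
σ = (1, 3, 2, 0): 2 + 1 + 17 + 21 = 41
σ = (2, 0, 1, 3): 12 + 14 + 4 + (-5) = 25
σ = (2, 0, 3, 1): 12 + 14 + 8 + 24 = 58
σ = (2, 1, 0, 3): 12 + 13 + (-9) + (-5) = 11
σ = (2, 1, 3, 0): 12 + 13 + 8 + 21 = 54
σ = (2, 3, 0, 1): 12 + 1 + (-9) + 24 = 28
σ = (2, 3, 1, 0): 12 + 1 + 4 + 21 = 38
σ = (3, 0, 1, 2): 30 + 14 + 4 + 2 = 50
σ = (3, 0, 2, 1): 30 + 14 + 17 + 24 = 85
σ = (3, 1, 0, 2): 30 + 13 + (-9) + 2 = 36
σ = (3, 1, 2, 0): 30 + 13 + 17 + 21 = 81
σ = (3, 2, 0, 1): 30 + 24 + (-9) + 24 = 69
σ = (3, 2, 1, 0): 30 + 24 + 4 + 21 = 79
Optimal value attained by: σ = (3, 0, 2, 1).
Answer: det⊕(A) = 85; verdict: NONSINGULAR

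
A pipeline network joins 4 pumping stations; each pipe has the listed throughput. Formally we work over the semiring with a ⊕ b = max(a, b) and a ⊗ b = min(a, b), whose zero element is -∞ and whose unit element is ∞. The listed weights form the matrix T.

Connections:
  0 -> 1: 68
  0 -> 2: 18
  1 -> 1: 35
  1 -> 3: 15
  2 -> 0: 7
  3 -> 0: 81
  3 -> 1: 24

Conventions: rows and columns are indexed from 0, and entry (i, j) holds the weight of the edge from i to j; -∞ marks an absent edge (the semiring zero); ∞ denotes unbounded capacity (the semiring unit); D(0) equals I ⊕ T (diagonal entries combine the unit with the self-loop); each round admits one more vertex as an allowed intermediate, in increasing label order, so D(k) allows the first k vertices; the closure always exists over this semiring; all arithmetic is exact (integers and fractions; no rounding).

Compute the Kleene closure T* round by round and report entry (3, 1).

D(0):
  [∞, 68, 18, -∞]
  [-∞, ∞, -∞, 15]
  [7, -∞, ∞, -∞]
  [81, 24, -∞, ∞]
D(1):
  [∞, 68, 18, -∞]
  [-∞, ∞, -∞, 15]
  [7, 7, ∞, -∞]
  [81, 68, 18, ∞]
D(2):
  [∞, 68, 18, 15]
  [-∞, ∞, -∞, 15]
  [7, 7, ∞, 7]
  [81, 68, 18, ∞]
D(3):
  [∞, 68, 18, 15]
  [-∞, ∞, -∞, 15]
  [7, 7, ∞, 7]
  [81, 68, 18, ∞]
D(4):
  [∞, 68, 18, 15]
  [15, ∞, 15, 15]
  [7, 7, ∞, 7]
  [81, 68, 18, ∞]
Answer: T*[3][1] = 68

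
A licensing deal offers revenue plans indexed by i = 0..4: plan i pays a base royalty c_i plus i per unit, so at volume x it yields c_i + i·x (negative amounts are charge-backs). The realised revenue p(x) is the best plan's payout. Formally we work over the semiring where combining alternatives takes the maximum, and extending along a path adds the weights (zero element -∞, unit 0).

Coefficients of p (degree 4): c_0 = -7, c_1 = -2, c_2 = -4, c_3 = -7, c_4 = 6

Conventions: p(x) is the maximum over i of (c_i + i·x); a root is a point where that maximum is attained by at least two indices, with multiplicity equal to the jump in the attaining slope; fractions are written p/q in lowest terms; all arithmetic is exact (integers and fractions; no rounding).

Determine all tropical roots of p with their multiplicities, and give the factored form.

hull edge (i=0, c=-7) to (i=1, c=-2): slope 5, span 1
hull edge (i=1, c=-2) to (i=4, c=6): slope 8/3, span 3
Factored form: p(x) = 6 ⊗ (x ⊕ (-5)) ⊗ (x ⊕ (-8/3)) ⊗ (x ⊕ (-8/3)) ⊗ (x ⊕ (-8/3))
Answer: roots = -5 (mult 1), -8/3 (mult 3)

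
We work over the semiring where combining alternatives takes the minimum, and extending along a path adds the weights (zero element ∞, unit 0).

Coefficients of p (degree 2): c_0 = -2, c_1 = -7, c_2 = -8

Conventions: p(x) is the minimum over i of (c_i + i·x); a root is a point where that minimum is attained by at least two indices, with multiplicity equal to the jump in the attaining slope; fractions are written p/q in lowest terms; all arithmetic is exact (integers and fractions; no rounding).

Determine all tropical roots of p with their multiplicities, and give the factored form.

hull edge (i=0, c=-2) to (i=1, c=-7): slope -5, span 1
hull edge (i=1, c=-7) to (i=2, c=-8): slope -1, span 1
Factored form: p(x) = -8 ⊗ (x ⊕ 1) ⊗ (x ⊕ 5)
Answer: roots = 1 (mult 1), 5 (mult 1)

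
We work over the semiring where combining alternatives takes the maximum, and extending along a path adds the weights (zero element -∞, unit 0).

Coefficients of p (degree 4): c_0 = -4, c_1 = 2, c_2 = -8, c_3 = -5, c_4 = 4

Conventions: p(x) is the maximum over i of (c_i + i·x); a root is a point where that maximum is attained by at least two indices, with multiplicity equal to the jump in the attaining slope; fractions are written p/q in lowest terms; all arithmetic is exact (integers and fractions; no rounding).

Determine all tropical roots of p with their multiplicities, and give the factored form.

hull edge (i=0, c=-4) to (i=1, c=2): slope 6, span 1
hull edge (i=1, c=2) to (i=4, c=4): slope 2/3, span 3
Factored form: p(x) = 4 ⊗ (x ⊕ (-6)) ⊗ (x ⊕ (-2/3)) ⊗ (x ⊕ (-2/3)) ⊗ (x ⊕ (-2/3))
Answer: roots = -6 (mult 1), -2/3 (mult 3)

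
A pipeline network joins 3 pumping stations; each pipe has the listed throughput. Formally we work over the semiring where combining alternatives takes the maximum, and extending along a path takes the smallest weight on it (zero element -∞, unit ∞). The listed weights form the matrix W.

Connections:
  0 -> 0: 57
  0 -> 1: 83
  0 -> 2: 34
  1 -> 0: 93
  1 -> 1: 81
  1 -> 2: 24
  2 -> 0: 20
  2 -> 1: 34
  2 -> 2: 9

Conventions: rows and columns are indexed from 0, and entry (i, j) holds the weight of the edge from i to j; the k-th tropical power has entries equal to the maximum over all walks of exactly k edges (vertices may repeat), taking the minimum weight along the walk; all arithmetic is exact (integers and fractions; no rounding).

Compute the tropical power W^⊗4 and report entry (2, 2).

W^⊗2:
  [83, 81, 34]
  [81, 83, 34]
  [34, 34, 24]
W^⊗3:
  [81, 83, 34]
  [83, 81, 34]
  [34, 34, 34]
W^⊗4:
  [83, 81, 34]
  [81, 83, 34]
  [34, 34, 34]
Key observation: the optimum is the walk 2->1->0->0->2, with weight 34 min 93 min 57 min 34 = 34.
Optimal value attained by: walk 2->1->0->0->2.
Answer: (W^⊗4)[2][2] = 34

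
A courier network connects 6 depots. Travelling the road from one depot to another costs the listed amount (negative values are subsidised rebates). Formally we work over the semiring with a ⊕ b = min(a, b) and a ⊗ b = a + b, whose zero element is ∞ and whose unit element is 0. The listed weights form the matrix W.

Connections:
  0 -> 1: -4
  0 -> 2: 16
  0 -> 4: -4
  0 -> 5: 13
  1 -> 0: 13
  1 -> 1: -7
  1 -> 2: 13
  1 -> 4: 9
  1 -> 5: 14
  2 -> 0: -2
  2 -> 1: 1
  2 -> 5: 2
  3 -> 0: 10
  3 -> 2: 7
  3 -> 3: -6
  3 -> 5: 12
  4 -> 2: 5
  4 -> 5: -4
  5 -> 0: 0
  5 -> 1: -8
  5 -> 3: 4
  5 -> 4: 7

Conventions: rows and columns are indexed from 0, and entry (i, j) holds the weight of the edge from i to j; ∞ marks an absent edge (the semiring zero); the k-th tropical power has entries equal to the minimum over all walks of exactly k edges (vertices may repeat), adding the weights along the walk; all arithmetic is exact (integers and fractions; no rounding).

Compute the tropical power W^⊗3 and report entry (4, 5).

W^⊗2:
  [9, -11, 1, 17, 5, -8]
  [6, -14, 6, 18, 2, 5]
  [2, -6, 14, 6, -6, 11]
  [4, 4, 1, -12, 6, 6]
  [-4, -12, ∞, 0, 3, 7]
  [5, -15, 5, -2, -4, 3]
W^⊗3:
  [-8, -18, 2, -4, -2, 1]
  [-1, -21, -1, 9, -5, -2]
  [7, -13, -1, 0, -2, -10]
  [-2, -3, -5, -18, 0, 0]
  [1, -19, 1, -6, -8, -1]
  [-2, -22, -2, -8, -6, -8]
Key observation: the optimum is the walk 4->5->4->5, with weight (-4) + 7 + (-4) = -1.
Optimal value attained by: walk 4->5->4->5.
Answer: (W^⊗3)[4][5] = -1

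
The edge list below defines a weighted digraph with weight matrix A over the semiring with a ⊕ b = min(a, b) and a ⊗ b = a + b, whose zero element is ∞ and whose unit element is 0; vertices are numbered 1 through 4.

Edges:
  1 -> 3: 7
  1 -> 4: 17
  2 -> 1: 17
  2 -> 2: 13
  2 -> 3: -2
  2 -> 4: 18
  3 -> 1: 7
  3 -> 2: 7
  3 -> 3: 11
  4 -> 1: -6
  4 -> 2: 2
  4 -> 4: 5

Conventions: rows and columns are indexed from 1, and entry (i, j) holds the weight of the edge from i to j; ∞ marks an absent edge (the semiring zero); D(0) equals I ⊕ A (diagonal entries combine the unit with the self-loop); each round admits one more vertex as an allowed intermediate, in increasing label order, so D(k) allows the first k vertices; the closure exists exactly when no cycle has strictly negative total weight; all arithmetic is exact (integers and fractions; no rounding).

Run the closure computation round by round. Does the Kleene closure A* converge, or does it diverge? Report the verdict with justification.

D(0):
  [0, ∞, 7, 17]
  [17, 0, -2, 18]
  [7, 7, 0, ∞]
  [-6, 2, ∞, 0]
D(1):
  [0, ∞, 7, 17]
  [17, 0, -2, 18]
  [7, 7, 0, 24]
  [-6, 2, 1, 0]
D(2):
  [0, ∞, 7, 17]
  [17, 0, -2, 18]
  [7, 7, 0, 24]
  [-6, 2, 0, 0]
D(3):
  [0, 14, 7, 17]
  [5, 0, -2, 18]
  [7, 7, 0, 24]
  [-6, 2, 0, 0]
D(4):
  [0, 14, 7, 17]
  [5, 0, -2, 18]
  [7, 7, 0, 24]
  [-6, 2, 0, 0]
Key observation: every diagonal entry stays at the unit through all rounds, so no improving cycle exists.
Answer: CONVERGES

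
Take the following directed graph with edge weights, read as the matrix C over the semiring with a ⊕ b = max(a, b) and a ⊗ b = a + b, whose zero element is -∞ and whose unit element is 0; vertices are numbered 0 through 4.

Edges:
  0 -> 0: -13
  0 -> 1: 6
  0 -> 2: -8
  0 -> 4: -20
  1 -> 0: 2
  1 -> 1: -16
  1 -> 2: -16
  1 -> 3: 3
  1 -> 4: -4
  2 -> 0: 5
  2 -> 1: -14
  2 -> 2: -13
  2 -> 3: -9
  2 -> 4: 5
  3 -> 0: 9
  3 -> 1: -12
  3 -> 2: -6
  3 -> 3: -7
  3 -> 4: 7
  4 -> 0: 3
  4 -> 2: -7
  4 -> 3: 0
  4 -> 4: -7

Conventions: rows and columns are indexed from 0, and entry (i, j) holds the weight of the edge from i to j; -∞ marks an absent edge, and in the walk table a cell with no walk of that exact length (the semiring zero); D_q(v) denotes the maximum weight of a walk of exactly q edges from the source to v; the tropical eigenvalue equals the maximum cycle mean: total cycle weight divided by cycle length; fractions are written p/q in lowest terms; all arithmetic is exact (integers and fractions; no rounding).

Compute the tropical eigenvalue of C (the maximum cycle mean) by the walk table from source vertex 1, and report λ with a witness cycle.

q=0: [-∞, 0, -∞, -∞, -∞]
q=1: [2, -16, -16, 3, -4]
q=2: [12, 8, -3, -4, 10]
q=3: [13, 18, 4, 11, 4]
q=4: [20, 19, 5, 21, 18]
q=5: [30, 26, 15, 22, 28]
Optimal cycle mean attained by: cycle 0->1->3->0, total 6 + 3 + 9, length 3.
Answer: λ = 6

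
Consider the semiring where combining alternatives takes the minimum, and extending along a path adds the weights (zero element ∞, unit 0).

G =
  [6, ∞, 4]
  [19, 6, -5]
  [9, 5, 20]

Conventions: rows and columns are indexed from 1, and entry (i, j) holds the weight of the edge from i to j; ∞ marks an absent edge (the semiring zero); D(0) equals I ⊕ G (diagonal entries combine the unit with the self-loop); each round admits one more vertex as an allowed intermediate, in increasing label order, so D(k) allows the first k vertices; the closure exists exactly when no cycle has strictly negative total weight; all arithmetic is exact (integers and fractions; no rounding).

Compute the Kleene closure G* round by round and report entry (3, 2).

D(0):
  [0, ∞, 4]
  [19, 0, -5]
  [9, 5, 0]
D(1):
  [0, ∞, 4]
  [19, 0, -5]
  [9, 5, 0]
D(2):
  [0, ∞, 4]
  [19, 0, -5]
  [9, 5, 0]
D(3):
  [0, 9, 4]
  [4, 0, -5]
  [9, 5, 0]
Answer: G*[3][2] = 5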